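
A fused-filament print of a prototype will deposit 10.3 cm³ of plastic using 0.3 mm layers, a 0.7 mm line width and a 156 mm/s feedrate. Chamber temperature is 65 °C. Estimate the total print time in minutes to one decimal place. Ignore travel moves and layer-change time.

5.2 minutes

Extrusion cross-section: 0.3 × 0.7 → 0.21 mm².
Total extruded path = 10300/0.21 = 49047.6 mm.
Extrusion time = 49047.6 / 156 = 314.4 s.
In the requested units: 314.4 s = 5.2 minutes.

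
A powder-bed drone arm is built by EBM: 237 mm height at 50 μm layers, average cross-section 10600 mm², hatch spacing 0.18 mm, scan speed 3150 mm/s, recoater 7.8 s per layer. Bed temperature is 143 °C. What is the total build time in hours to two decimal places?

Layer count = ceil(237 / 0.05) = 4740.
Per-layer scan distance = 10600 / 0.18, so 58888.9 mm.
Scan time per layer = 58888.9 / 3150 = 18.6949 s.
Layer cycle = 18.6949 + 7.8 = 26.4949 s.
Total: 4740 × 26.4949 s = 125585.826 s → 34.88 hours.

34.88 hours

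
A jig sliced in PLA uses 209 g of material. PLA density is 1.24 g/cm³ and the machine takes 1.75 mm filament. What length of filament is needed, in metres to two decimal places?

Volume = 209 g / 1.24 g·cm⁻³ = 168.5484 cm³ = 168548.4 mm³.
Filament cross-section = π × (1.75/2)² = 2.4053 mm².
L = V/A = 168548.4/2.4053 = 70073.75 mm → 70.07 m.

70.07 m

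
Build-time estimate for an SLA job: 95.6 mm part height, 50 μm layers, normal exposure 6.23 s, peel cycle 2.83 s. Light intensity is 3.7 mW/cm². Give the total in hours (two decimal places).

Layer count = ceil(95.6 / 0.05) = 1912.
Each layer takes: 6.23 + 2.83 → 9.06 s.
Build time: 1912 × 9.06 s = 17322.72 s, i.e. 4.81 hours.

4.81 hours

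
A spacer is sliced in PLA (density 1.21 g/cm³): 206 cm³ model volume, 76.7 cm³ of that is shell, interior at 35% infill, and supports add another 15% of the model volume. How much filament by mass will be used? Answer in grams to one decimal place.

Interior volume: 206 − 76.7 → 129.3 cm³.
Deposited infill = 0.35 × 129.3, so 45.255 cm³.
Support = 0.15 × 206 = 30.9 cm³.
Deposited volume: 76.7 + 45.255 + 30.9 → 152.855 cm³.
Mass = 152.855 × 1.21, so 184.95455 g.

185.0 g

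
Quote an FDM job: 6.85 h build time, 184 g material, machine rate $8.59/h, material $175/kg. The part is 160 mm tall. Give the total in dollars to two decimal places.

$91.04

Machine-time cost = 8.59 × 6.85, so $58.8415.
Material charge = 175 × 184/1000, so $32.20.
Total = 58.8415 + 32.20 = 91.0415 ≈ $91.04.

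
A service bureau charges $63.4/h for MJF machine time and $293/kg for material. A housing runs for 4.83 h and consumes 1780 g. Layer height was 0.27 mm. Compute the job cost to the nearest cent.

$827.76

Machine-time cost = 63.4 × 4.83, so $306.222.
Material charge = 293 × 1780/1000, so $521.54.
Job cost: 306.222 + 521.54 = 827.762 ≈ $827.76.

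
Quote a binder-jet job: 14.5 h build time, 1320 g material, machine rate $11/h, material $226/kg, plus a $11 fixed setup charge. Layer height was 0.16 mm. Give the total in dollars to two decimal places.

Time charge = 11 × 14.5 = $159.50.
Feedstock cost = 226 × 1320/1000, so $298.32.
Total = 159.50 + 298.32 + 11 = $468.82.

$468.82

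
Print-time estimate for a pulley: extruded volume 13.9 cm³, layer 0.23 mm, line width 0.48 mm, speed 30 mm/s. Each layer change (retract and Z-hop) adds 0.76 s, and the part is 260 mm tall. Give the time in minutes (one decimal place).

Extrusion cross-section: 0.23 × 0.48 → 0.1104 mm².
Path length: 13900 mm³ / 0.1104 mm² → 125905.8 mm.
Extrusion time: 125905.8 / 30 → 4196.9 s.
Number of layers: 260 / 0.23 → 1131 (rounded up).
Layer-change overhead = 1131 × 0.76 = 859.56 s.
Total = 4196.9 + 859.56 = 5056.46 s = 84.3 minutes.

84.3 minutes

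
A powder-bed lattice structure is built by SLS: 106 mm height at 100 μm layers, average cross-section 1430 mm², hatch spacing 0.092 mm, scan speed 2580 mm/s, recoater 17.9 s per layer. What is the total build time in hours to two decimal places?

7.04 hours

Layers = ⌈106/0.1⌉ = 1060.
Hatch length per layer: 1430 / 0.092 → 15543.5 mm.
Scan time per layer = 15543.5 / 2580 = 6.0246 s.
Layer cycle: 6.0246 + 17.9 → 23.9246 s.
Total: 1060 × 23.9246 s = 25360.076 s → 7.04 hours.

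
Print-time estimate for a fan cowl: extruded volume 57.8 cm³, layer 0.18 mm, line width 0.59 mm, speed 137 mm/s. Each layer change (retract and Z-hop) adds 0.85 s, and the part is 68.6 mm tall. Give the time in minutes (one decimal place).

71.6 minutes

Bead cross-section: 0.18 × 0.59 → 0.1062 mm².
Total extruded path = 57800/0.1062 = 544256.1 mm.
Print-move time = 544256.1 / 137, so 3972.7 s.
Number of layers: 68.6 / 0.18 → 382 (rounded up).
Non-print overhead: 382 × 0.85 → 324.7 s.
Altogether 3972.7 + 324.7 = 4297.4 s, i.e. 71.6 minutes.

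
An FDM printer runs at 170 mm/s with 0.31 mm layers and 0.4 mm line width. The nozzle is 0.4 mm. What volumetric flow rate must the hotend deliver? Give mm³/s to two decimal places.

Bead cross-section = 0.31 × 0.4, so 0.124 mm².
Volumetric flow = 170 × 0.124 = 21.08 mm³/s.

21.08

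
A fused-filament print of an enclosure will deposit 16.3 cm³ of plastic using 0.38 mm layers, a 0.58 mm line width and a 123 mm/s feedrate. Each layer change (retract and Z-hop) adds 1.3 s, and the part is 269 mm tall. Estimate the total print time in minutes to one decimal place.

Line area = 0.38 × 0.58 = 0.2204 mm².
Total extruded path = 16300/0.2204 = 73956.4 mm.
Time extruding: 73956.4 / 123 → 601.3 s.
Layers = ⌈269/0.38⌉ = 708.
Layer-change overhead: 708 × 1.3 → 920.4 s.
Altogether 601.3 + 920.4 = 1521.7 s, i.e. 25.4 minutes.

25.4 minutes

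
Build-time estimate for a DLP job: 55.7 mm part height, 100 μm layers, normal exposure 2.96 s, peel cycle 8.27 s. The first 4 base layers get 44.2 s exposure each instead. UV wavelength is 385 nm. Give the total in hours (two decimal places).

Number of layers: 55.7 / 0.1 → 557 (rounded up).
Burn-in layers = 4 × (44.2 + 8.27) = 209.88 s.
Remaining layers = 553 × (2.96 + 8.27), so 6210.19 s.
Total = 209.88 + 6210.19 = 6420.07 s = 1.78 hours.

1.78 hours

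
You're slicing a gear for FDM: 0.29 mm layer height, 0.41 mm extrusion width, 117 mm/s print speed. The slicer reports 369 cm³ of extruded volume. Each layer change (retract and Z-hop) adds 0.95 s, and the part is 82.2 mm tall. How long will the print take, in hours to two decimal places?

Bead cross-section = 0.29 × 0.41, so 0.1189 mm².
Path length: 369000 mm³ / 0.1189 mm² → 3103448.3 mm.
Extrusion time = 3103448.3 / 117 = 26525.2 s.
Layer count = ceil(82.2 / 0.29) = 284.
Layer-change overhead = 284 × 0.95 = 269.8 s.
Altogether 26525.2 + 269.8 = 26795 s, i.e. 7.44 hours.

7.44 hours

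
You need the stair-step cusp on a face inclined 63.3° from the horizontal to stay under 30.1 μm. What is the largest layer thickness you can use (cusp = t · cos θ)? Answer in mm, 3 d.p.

0.067 mm

t = h_c / cos θ = 0.0301 / 0.4493 = 0.067 mm.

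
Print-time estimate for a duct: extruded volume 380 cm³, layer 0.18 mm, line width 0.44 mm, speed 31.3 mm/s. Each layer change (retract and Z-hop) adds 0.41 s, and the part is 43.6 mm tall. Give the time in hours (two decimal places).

42.61 hours

Line area = 0.18 × 0.44 = 0.0792 mm².
Total extruded path = 380000/0.0792 = 4797979.8 mm.
Print-move time = 4797979.8 / 31.3, so 153290.1 s.
Layers = ⌈43.6/0.18⌉ = 243.
Non-print overhead: 243 × 0.41 → 99.63 s.
Total = 153290.1 + 99.63 = 153389.73 s = 42.61 hours.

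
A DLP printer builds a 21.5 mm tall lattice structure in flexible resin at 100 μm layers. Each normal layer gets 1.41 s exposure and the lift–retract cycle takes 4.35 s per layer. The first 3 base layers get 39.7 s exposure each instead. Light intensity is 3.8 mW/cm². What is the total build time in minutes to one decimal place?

22.6 minutes

Layers = ⌈21.5/0.1⌉ = 215.
Base layers = 3 × (39.7 + 4.35), so 132.15 s.
Remaining layers = 212 × (1.41 + 4.35) = 1221.12 s.
Sum: 132.15 + 1221.12 = 1353.27 s → 22.6 minutes.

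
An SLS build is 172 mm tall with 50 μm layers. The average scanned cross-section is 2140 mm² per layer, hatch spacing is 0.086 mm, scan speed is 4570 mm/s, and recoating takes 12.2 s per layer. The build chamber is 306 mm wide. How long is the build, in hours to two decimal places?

Number of layers: 172 / 0.05 → 3440 (rounded up).
Scan path per layer = 2140 / 0.086, so 24883.7 mm.
Laser time per layer = 24883.7 / 4570 = 5.445 s.
Time per layer = 5.445 + 12.2, so 17.645 s.
Total: 3440 × 17.645 s = 60698.8 s → 16.86 hours.

16.86 hours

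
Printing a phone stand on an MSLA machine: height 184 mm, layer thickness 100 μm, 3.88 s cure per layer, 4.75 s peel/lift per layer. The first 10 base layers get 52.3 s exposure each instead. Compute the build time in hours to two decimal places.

Number of layers: 184 / 0.1 → 1840 (rounded up).
Burn-in layers: 10 × (52.3 + 4.75) → 570.5 s.
Regular layers: 1830 × (3.88 + 4.75) → 15792.9 s.
Total = 570.5 + 15792.9 = 16363.4 s = 4.55 hours.

4.55 hours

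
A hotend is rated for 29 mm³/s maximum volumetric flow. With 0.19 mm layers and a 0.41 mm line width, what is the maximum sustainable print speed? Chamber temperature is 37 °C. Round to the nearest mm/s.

Bead cross-section = 0.19 × 0.41, so 0.0779 mm².
v_max = Q/A = 29/0.0779 = 372.27 mm/s → 372 mm/s.

372 mm/s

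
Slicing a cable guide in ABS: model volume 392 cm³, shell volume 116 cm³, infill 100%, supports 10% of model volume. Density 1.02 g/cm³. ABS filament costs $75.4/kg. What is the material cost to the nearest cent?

$33.16

Volume inside the shell: 392 − 116 → 276 cm³.
Deposited infill = 1.00 × 276, so 276 cm³.
Support: 0.10 × 392 → 39.2 cm³.
Total extruded: 116 + 276 + 39.2 → 431.2 cm³.
Mass = 431.2 × 1.02, so 439.824 g.
At $75.4/kg: 439.824/1000 × 75.4 = $33.16.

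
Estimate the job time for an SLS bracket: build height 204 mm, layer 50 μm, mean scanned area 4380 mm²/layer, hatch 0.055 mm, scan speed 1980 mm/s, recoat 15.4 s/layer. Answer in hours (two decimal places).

63.04 hours

Number of layers: 204 / 0.05 → 4080 (rounded up).
Hatch length per layer = 4380 / 0.055 = 79636.4 mm.
Laser time per layer = 79636.4 / 1980, so 40.2204 s.
Time per layer: 40.2204 + 15.4 → 55.6204 s.
4080 layers × 55.6204 s/layer = 226931.232 s, i.e. 63.04 hours.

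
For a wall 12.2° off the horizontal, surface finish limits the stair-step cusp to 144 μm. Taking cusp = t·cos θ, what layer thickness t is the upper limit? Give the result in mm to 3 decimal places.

Layer height = cusp / cos(12.2°) = 0.144 / 0.9774 = 0.147 mm.

0.147 mm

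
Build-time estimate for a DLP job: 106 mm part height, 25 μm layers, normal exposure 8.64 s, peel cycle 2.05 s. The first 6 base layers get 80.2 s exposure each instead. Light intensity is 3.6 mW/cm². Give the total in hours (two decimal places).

12.71 hours

Number of layers: 106 / 0.025 → 4240 (rounded up).
Base layers: 6 × (80.2 + 2.05) → 493.5 s.
Normal layers = 4234 × (8.64 + 2.05), so 45261.46 s.
Total = 493.5 + 45261.46 = 45754.96 s = 12.71 hours.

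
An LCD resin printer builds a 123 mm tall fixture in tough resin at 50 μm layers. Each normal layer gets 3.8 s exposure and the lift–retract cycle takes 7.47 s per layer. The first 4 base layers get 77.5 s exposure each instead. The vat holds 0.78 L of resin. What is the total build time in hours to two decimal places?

Layer count = ceil(123 / 0.05) = 2460.
Bottom layers = 4 × (77.5 + 7.47), so 339.88 s.
Regular layers = 2456 × (3.8 + 7.47), so 27679.12 s.
Total = 339.88 + 27679.12 = 28019 s = 7.78 hours.

7.78 hours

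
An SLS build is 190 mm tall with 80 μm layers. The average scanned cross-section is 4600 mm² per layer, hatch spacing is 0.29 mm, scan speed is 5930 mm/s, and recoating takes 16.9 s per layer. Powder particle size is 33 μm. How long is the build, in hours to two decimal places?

12.91 hours

Layer count = ceil(190 / 0.08) = 2375.
Hatch length per layer: 4600 / 0.29 → 15862.1 mm.
Laser time per layer: 15862.1 / 5930 → 2.6749 s.
Per-layer time = 2.6749 + 16.9, so 19.5749 s.
Build time = 2375 × 19.5749 = 46490.3875 s = 12.91 hours.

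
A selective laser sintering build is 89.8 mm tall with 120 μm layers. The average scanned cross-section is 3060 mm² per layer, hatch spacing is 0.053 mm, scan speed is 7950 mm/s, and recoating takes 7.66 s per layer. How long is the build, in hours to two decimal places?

Layer count = ceil(89.8 / 0.12) = 749.
Hatch length per layer = 3060 / 0.053 = 57735.8 mm.
Scan time per layer: 57735.8 / 7950 → 7.2624 s.
Time per layer: 7.2624 + 7.66 → 14.9224 s.
749 layers × 14.9224 s/layer = 11176.8776 s, i.e. 3.10 hours.

3.10 hours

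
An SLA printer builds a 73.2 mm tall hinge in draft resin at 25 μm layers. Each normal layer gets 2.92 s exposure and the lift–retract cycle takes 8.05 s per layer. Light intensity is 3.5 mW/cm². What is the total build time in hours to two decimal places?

8.92 hours

Layers = ⌈73.2/0.025⌉ = 2928.
Cycle time: 2.92 + 8.05 → 10.97 s.
Build time: 2928 × 10.97 s = 32120.16 s, i.e. 8.92 hours.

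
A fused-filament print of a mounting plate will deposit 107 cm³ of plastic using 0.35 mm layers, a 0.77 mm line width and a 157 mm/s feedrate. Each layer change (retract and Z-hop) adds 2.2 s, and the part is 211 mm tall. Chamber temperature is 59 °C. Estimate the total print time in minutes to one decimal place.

Line area: 0.35 × 0.77 → 0.2695 mm².
Toolpath length = 107 cm³ / 0.2695 mm² = 107000 / 0.2695 = 397031.5 mm.
Time extruding = 397031.5 / 157 = 2528.9 s.
Number of layers: 211 / 0.35 → 603 (rounded up).
Z-hop total = 603 × 2.2 = 1326.6 s.
Total = 2528.9 + 1326.6 = 3855.5 s = 64.3 minutes.

64.3 minutes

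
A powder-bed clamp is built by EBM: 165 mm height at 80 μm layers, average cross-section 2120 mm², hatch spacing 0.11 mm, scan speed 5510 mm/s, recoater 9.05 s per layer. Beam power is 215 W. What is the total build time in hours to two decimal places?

7.19 hours

Layer count = ceil(165 / 0.08) = 2063.
Per-layer scan distance = 2120 / 0.11, so 19272.7 mm.
Scan time per layer: 19272.7 / 5510 → 3.4978 s.
Time per layer: 3.4978 + 9.05 → 12.5478 s.
Build time = 2063 × 12.5478 = 25886.1114 s = 7.19 hours.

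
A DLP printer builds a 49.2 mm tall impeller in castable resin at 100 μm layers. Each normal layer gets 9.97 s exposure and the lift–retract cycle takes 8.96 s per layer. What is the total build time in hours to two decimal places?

Layer count = ceil(49.2 / 0.1) = 492.
Each layer takes = 9.97 + 8.96, so 18.93 s.
Build time: 492 × 18.93 s = 9313.56 s, i.e. 2.59 hours.

2.59 hours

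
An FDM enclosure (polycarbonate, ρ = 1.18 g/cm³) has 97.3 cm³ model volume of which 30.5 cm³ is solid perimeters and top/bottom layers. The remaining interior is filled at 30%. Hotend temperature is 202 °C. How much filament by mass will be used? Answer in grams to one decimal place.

Infill region = 97.3 − 30.5 = 66.8 cm³.
Infill deposited: 0.30 × 66.8 → 20.04 cm³.
Total printed volume = 30.5 + 20.04, so 50.54 cm³.
Mass = 50.54 × 1.18 = 59.6372 g.

59.6 g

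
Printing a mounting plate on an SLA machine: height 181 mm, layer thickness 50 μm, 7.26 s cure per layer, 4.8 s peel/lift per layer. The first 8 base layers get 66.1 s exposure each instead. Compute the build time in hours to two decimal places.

12.26 hours

Number of layers: 181 / 0.05 → 3620 (rounded up).
Base layers = 8 × (66.1 + 4.8) = 567.2 s.
Remaining layers = 3612 × (7.26 + 4.8) = 43560.72 s.
Sum: 567.2 + 43560.72 = 44127.92 s → 12.26 hours.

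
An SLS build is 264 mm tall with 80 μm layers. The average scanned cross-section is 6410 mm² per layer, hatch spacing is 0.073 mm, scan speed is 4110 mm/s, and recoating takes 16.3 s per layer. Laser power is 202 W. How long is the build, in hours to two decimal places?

34.53 hours

Layer count = ceil(264 / 0.08) = 3300.
Per-layer scan distance = 6410 / 0.073, so 87808.2 mm.
Per-layer scan time = 87808.2 / 4110 = 21.3645 s.
Per-layer time = 21.3645 + 16.3, so 37.6645 s.
Build time = 3300 × 37.6645 = 124292.85 s = 34.53 hours.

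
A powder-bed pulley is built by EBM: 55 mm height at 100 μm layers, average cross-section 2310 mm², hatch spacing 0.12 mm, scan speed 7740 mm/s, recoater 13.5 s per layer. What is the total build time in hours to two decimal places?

Number of layers: 55 / 0.1 → 550 (rounded up).
Scan path per layer: 2310 / 0.12 → 19250 mm.
Per-layer scan time = 19250 / 7740 = 2.4871 s.
Per-layer time = 2.4871 + 13.5, so 15.9871 s.
Build time = 550 × 15.9871 = 8792.905 s = 2.44 hours.

2.44 hours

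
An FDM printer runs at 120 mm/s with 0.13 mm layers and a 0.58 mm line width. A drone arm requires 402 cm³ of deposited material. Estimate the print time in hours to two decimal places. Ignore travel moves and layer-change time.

12.34 hours

Bead cross-section = 0.13 × 0.58 = 0.0754 mm².
Toolpath length = 402 cm³ / 0.0754 mm² = 402000 / 0.0754 = 5331565 mm.
Extrusion time: 5331565 / 120 → 44429.7 s.
That's 44429.7 s → 12.34 hours.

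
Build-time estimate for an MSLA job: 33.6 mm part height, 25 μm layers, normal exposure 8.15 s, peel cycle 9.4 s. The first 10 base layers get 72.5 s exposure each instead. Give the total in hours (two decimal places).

Layer count = ceil(33.6 / 0.025) = 1344.
Burn-in layers = 10 × (72.5 + 9.4), so 819 s.
Remaining layers = 1334 × (8.15 + 9.4) = 23411.7 s.
Sum: 819 + 23411.7 = 24230.7 s → 6.73 hours.

6.73 hours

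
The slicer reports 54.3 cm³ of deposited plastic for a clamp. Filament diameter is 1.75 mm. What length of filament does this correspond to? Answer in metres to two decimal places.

Filament cross-section = π × (1.75/2)² = 2.4053 mm².
L = 54300 mm³ / 2.4053 mm² = 22575.15 mm, i.e. 22.58 m.

22.58 m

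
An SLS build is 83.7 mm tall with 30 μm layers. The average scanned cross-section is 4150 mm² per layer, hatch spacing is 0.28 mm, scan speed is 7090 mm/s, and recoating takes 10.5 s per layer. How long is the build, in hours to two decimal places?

Number of layers: 83.7 / 0.03 → 2790 (rounded up).
Hatch length per layer: 4150 / 0.28 → 14821.4 mm.
Per-layer scan time = 14821.4 / 7090 = 2.0905 s.
Layer cycle = 2.0905 + 10.5 = 12.5905 s.
Build time = 2790 × 12.5905 = 35127.495 s = 9.76 hours.

9.76 hours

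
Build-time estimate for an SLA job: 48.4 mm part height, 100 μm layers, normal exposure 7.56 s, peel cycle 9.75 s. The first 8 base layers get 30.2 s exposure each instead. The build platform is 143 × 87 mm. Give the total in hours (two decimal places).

2.38 hours

Layer count = ceil(48.4 / 0.1) = 484.
Burn-in layers = 8 × (30.2 + 9.75) = 319.6 s.
Regular layers: 476 × (7.56 + 9.75) → 8239.56 s.
Sum: 319.6 + 8239.56 = 8559.16 s → 2.38 hours.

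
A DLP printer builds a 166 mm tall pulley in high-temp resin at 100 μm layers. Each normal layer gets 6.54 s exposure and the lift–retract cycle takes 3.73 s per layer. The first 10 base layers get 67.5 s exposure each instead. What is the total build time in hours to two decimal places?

Number of layers: 166 / 0.1 → 1660 (rounded up).
Base layers = 10 × (67.5 + 3.73) = 712.3 s.
Normal layers = 1650 × (6.54 + 3.73) = 16945.5 s.
Total = 712.3 + 16945.5 = 17657.8 s = 4.90 hours.

4.90 hours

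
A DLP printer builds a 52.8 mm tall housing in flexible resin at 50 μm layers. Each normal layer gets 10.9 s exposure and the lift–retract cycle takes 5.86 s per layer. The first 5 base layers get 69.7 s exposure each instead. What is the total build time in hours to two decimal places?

5.00 hours

Layer count = ceil(52.8 / 0.05) = 1056.
Burn-in layers: 5 × (69.7 + 5.86) → 377.8 s.
Remaining layers = 1051 × (10.9 + 5.86) = 17614.76 s.
Total = 377.8 + 17614.76 = 17992.56 s = 5.00 hours.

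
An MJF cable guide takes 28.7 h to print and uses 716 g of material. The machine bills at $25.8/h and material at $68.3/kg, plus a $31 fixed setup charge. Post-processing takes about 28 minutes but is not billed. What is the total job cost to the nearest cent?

$820.36

Machine-time cost = 25.8 × 28.7, so $740.46.
Material charge = 68.3 × 716/1000 = $48.9028.
Adding setup: 740.46 + 48.9028 + 31 → 820.3628 ≈ $820.36.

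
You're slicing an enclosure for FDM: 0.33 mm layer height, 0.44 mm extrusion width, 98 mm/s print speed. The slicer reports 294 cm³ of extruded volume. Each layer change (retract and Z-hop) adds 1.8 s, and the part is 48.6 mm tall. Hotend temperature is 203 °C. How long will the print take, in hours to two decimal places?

5.81 hours

Line area: 0.33 × 0.44 → 0.1452 mm².
Path length: 294000 mm³ / 0.1452 mm² → 2024793.4 mm.
Extrusion time: 2024793.4 / 98 → 20661.2 s.
Layer count = ceil(48.6 / 0.33) = 148.
Z-hop total = 148 × 1.8, so 266.4 s.
Altogether 20661.2 + 266.4 = 20927.6 s, i.e. 5.81 hours.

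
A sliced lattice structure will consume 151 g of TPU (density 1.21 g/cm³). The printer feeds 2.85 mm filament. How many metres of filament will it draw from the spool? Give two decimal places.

Extruded volume: 151/1.21 = 124.7934 cm³ (124793.4 mm³).
Filament cross-section = π × (2.85/2)² = 6.3794 mm².
Length = 124793.4 / 6.3794 = 19561.93 mm = 19.56 m.

19.56 m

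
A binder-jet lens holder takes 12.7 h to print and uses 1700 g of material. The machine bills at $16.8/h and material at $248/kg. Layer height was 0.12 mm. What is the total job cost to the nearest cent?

$634.96

Time charge = 16.8 × 12.7, so $213.36.
Feedstock cost = 248 × 1700/1000 = $421.60.
Job cost: 213.36 + 421.60 = $634.96.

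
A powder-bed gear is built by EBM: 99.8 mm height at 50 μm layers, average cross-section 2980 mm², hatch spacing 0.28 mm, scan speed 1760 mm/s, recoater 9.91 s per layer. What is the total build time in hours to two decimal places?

8.85 hours

Layers = ⌈99.8/0.05⌉ = 1996.
Scan path per layer = 2980 / 0.28 = 10642.9 mm.
Beam time per layer: 10642.9 / 1760 → 6.0471 s.
Time per layer = 6.0471 + 9.91 = 15.9571 s.
1996 layers × 15.9571 s/layer = 31850.3716 s, i.e. 8.85 hours.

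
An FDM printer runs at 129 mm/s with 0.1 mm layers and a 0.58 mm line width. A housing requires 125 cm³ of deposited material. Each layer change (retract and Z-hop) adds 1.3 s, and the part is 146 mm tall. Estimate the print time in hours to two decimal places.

5.17 hours

Line area: 0.1 × 0.58 → 0.058 mm².
Total extruded path = 125000/0.058 = 2155172.4 mm.
Extrusion time = 2155172.4 / 129, so 16706.8 s.
Layer count = ceil(146 / 0.1) = 1460.
Layer-change overhead: 1460 × 1.3 → 1898 s.
Altogether 16706.8 + 1898 = 18604.8 s, i.e. 5.17 hours.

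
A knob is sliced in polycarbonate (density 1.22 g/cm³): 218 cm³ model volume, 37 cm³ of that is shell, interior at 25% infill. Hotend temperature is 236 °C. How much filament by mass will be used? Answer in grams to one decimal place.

Volume inside the shell: 218 − 37 → 181 cm³.
Deposited infill = 0.25 × 181, so 45.25 cm³.
Deposited volume = 37 + 45.25, so 82.25 cm³.
Mass: 82.25 × 1.22 → 100.345 g.

100.3 g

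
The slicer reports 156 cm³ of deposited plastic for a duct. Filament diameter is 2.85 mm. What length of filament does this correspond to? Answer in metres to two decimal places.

A = π r² = π × 1.425² = 6.3794 mm².
L = 156000 mm³ / 6.3794 mm² = 24453.71 mm, i.e. 24.45 m.

24.45 m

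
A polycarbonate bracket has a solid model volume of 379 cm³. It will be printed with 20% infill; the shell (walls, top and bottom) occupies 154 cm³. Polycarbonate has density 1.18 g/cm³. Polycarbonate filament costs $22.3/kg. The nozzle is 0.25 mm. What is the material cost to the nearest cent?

$5.24

Infill region: 379 − 154 → 225 cm³.
Deposited infill: 0.20 × 225 → 45 cm³.
Deposited volume = 154 + 45 = 199 cm³.
Mass: 199 × 1.18 → 234.82 g.
Cost = 234.82 g / 1000 × $22.3/kg = $5.24.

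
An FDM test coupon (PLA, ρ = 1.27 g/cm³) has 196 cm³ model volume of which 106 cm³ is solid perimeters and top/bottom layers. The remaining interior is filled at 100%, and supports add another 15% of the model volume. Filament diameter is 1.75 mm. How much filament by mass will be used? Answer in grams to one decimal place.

Volume inside the shell = 196 − 106, so 90 cm³.
Deposited infill: 1.00 × 90 → 90 cm³.
Support = 0.15 × 196 = 29.4 cm³.
Total printed volume = 106 + 90 + 29.4 = 225.4 cm³.
Mass = 225.4 × 1.27 = 286.258 g.

286.3 g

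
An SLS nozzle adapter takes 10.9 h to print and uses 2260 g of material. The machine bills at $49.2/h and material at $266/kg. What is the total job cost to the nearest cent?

$1137.44

Machine-time cost = 49.2 × 10.9, so $536.28.
Feedstock cost = 266 × 2260/1000, so $601.16.
Job cost: 536.28 + 601.16 = $1137.44.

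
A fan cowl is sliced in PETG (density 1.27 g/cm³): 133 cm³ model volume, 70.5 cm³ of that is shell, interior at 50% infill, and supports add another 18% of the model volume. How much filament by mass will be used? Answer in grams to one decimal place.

Volume inside the shell: 133 − 70.5 → 62.5 cm³.
Deposited infill = 0.50 × 62.5 = 31.25 cm³.
Support = 0.18 × 133 = 23.94 cm³.
Total printed volume = 70.5 + 31.25 + 23.94, so 125.69 cm³.
Mass: 125.69 × 1.27 → 159.6263 g.

159.6 g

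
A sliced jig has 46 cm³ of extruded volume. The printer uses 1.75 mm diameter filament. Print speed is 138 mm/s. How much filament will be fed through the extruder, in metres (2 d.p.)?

19.12 m

Cross-section of 1.75 mm filament: π·(1.75/2)² = 2.4053 mm².
L = 46000 mm³ / 2.4053 mm² = 19124.43 mm, i.e. 19.12 m.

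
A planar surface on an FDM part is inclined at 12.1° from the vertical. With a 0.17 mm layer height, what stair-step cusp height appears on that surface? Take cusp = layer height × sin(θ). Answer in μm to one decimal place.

Cusp = layer height × sin(12.1°) = 0.17 × 0.2096 = 0.035632 mm = 35.6 μm.

35.6 μm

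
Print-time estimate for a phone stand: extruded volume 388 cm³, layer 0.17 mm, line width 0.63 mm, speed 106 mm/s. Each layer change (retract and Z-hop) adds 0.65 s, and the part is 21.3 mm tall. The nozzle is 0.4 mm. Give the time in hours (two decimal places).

Bead cross-section = 0.17 × 0.63 = 0.1071 mm².
Total extruded path = 388000/0.1071 = 3622782.4 mm.
Extrusion time = 3622782.4 / 106, so 34177.2 s.
Layers = ⌈21.3/0.17⌉ = 126.
Layer-change overhead = 126 × 0.65, so 81.9 s.
Total = 34177.2 + 81.9 = 34259.1 s = 9.52 hours.

9.52 hours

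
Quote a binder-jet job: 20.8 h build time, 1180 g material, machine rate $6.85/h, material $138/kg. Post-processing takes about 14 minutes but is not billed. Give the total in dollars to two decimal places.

$305.32

Time charge: 6.85 × 20.8 → $142.48.
Feedstock cost = 138 × 1180/1000, so $162.84.
Job cost: 142.48 + 162.84 = $305.32.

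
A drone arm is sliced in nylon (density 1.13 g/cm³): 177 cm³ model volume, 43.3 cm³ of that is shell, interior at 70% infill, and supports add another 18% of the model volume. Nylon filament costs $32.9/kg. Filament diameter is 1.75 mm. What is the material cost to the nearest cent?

$6.27

Interior volume = 177 − 43.3, so 133.7 cm³.
Infill volume: 0.70 × 133.7 → 93.59 cm³.
Support = 0.18 × 177 = 31.86 cm³.
Total extruded: 43.3 + 93.59 + 31.86 → 168.75 cm³.
Mass = 168.75 × 1.13 = 190.6875 g.
Cost = 190.6875 g / 1000 × $32.9/kg = $6.27.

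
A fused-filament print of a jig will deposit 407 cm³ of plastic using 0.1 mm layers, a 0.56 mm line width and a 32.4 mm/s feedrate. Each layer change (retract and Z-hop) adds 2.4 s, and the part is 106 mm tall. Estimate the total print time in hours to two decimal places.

Extrusion cross-section = 0.1 × 0.56, so 0.056 mm².
Toolpath length = 407 cm³ / 0.056 mm² = 407000 / 0.056 = 7267857.1 mm.
Print-move time = 7267857.1 / 32.4, so 224316.6 s.
Layers = ⌈106/0.1⌉ = 1060.
Layer-change overhead: 1060 × 2.4 → 2544 s.
Altogether 224316.6 + 2544 = 226860.6 s, i.e. 63.02 hours.

63.02 hours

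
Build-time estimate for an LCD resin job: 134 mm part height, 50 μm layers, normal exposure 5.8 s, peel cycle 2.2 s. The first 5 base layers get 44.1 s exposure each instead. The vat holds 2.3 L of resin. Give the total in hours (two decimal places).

Layer count = ceil(134 / 0.05) = 2680.
Burn-in layers = 5 × (44.1 + 2.2) = 231.5 s.
Remaining layers = 2675 × (5.8 + 2.2) = 21400 s.
Sum: 231.5 + 21400 = 21631.5 s → 6.01 hours.

6.01 hours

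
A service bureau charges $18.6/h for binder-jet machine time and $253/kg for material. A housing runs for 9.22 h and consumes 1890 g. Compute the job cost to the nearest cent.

Machine cost = 18.6 × 9.22 = $171.492.
Material charge = 253 × 1890/1000 = $478.17.
Job cost: 171.492 + 478.17 = 649.662 ≈ $649.66.

$649.66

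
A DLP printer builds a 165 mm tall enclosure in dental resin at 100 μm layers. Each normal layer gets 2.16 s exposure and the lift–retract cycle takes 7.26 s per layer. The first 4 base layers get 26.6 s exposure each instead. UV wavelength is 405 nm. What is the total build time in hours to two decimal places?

Number of layers: 165 / 0.1 → 1650 (rounded up).
Bottom layers = 4 × (26.6 + 7.26), so 135.44 s.
Remaining layers: 1646 × (2.16 + 7.26) → 15505.32 s.
Total = 135.44 + 15505.32 = 15640.76 s = 4.34 hours.

4.34 hours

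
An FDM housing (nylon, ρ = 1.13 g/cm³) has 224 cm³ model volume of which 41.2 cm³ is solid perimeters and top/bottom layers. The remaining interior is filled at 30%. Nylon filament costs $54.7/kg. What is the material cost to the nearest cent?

Infill region: 224 − 41.2 → 182.8 cm³.
Deposited infill = 0.30 × 182.8, so 54.84 cm³.
Total printed volume: 41.2 + 54.84 → 96.04 cm³.
Mass = 96.04 × 1.13 = 108.5252 g.
At $54.7/kg: 108.5252/1000 × 54.7 = $5.94.

$5.94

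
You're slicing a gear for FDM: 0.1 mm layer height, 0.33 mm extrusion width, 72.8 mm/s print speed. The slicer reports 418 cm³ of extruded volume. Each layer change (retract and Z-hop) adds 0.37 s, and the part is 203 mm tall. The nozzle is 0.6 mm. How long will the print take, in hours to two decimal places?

48.54 hours

Bead cross-section = 0.1 × 0.33 = 0.033 mm².
Total extruded path = 418000/0.033 = 12666666.7 mm.
Extrusion time: 12666666.7 / 72.8 → 173992.7 s.
Layer count = ceil(203 / 0.1) = 2030.
Non-print overhead: 2030 × 0.37 → 751.1 s.
Total = 173992.7 + 751.1 = 174743.8 s = 48.54 hours.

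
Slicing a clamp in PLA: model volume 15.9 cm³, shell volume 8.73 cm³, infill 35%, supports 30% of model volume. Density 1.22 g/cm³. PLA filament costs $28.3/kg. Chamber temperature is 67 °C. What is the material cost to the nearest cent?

$0.55

Infill region = 15.9 − 8.73, so 7.17 cm³.
Infill deposited: 0.35 × 7.17 → 2.5095 cm³.
Support: 0.30 × 15.9 → 4.77 cm³.
Deposited volume = 8.73 + 2.5095 + 4.77, so 16.0095 cm³.
Mass = 16.0095 × 1.22, so 19.53159 g.
Cost = 19.53159 g / 1000 × $28.3/kg = $0.55.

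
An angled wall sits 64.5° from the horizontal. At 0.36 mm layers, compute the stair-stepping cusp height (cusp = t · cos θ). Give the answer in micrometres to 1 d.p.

Cusp = layer height × cos(64.5°) = 0.36 × 0.4305 = 0.15498 mm = 155.0 μm.

155.0 μm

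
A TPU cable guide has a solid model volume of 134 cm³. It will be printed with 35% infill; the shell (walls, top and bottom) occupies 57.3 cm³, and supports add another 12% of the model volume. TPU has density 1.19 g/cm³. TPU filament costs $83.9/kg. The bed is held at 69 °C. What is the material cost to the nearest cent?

Interior volume: 134 − 57.3 → 76.7 cm³.
Deposited infill = 0.35 × 76.7 = 26.845 cm³.
Support: 0.12 × 134 → 16.08 cm³.
Total extruded = 57.3 + 26.845 + 16.08 = 100.225 cm³.
Mass = 100.225 × 1.19 = 119.26775 g.
At $83.9/kg: 119.26775/1000 × 83.9 = $10.01.

$10.01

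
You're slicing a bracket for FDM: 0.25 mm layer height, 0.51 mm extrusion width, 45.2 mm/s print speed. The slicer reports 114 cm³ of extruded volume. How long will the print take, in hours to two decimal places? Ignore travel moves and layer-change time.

Line area = 0.25 × 0.51, so 0.1275 mm².
Total extruded path = 114000/0.1275 = 894117.6 mm.
Print-move time = 894117.6 / 45.2, so 19781.4 s.
In the requested units: 19781.4 s = 5.49 hours.

5.49 hours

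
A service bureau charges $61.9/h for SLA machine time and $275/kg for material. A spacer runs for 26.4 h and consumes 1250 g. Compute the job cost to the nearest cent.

$1977.91

Time charge = 61.9 × 26.4, so $1634.16.
Material cost = 275 × 1250/1000 = $343.75.
Total = 1634.16 + 343.75 = $1977.91.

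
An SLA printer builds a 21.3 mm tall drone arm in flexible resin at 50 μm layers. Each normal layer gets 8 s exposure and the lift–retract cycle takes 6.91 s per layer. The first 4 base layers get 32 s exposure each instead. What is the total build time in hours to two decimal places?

Number of layers: 21.3 / 0.05 → 426 (rounded up).
Base layers = 4 × (32 + 6.91), so 155.64 s.
Remaining layers: 422 × (8 + 6.91) → 6292.02 s.
Total = 155.64 + 6292.02 = 6447.66 s = 1.79 hours.

1.79 hours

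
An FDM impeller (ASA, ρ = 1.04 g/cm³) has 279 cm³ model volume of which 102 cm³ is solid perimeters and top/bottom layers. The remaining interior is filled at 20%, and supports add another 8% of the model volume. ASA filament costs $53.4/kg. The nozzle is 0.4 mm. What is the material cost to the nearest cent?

Interior volume: 279 − 102 → 177 cm³.
Deposited infill: 0.20 × 177 → 35.4 cm³.
Support = 0.08 × 279 = 22.32 cm³.
Deposited volume: 102 + 35.4 + 22.32 → 159.72 cm³.
Mass: 159.72 × 1.04 → 166.1088 g.
Cost = 166.1088 g / 1000 × $53.4/kg = $8.87.

$8.87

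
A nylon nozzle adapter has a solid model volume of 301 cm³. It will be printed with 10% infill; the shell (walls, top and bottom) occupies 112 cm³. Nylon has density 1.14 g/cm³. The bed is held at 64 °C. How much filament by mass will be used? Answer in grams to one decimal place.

149.2 g

Interior volume: 301 − 112 → 189 cm³.
Infill volume: 0.10 × 189 → 18.9 cm³.
Total extruded = 112 + 18.9, so 130.9 cm³.
Mass: 130.9 × 1.14 → 149.226 g.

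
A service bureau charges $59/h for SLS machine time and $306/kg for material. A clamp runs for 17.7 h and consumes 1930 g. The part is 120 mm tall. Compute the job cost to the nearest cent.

$1634.88

Time charge: 59 × 17.7 → $1044.30.
Feedstock cost: 306 × 1930/1000 → $590.58.
Total = 1044.30 + 590.58 = $1634.88.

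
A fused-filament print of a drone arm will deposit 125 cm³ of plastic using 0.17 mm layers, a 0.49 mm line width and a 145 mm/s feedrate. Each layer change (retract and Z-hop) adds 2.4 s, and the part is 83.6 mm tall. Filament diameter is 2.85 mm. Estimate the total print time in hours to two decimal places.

Extrusion cross-section: 0.17 × 0.49 → 0.0833 mm².
Total extruded path = 125000/0.0833 = 1500600.2 mm.
Time extruding = 1500600.2 / 145 = 10349 s.
Layers = ⌈83.6/0.17⌉ = 492.
Non-print overhead: 492 × 2.4 → 1180.8 s.
Total = 10349 + 1180.8 = 11529.8 s = 3.20 hours.

3.20 hours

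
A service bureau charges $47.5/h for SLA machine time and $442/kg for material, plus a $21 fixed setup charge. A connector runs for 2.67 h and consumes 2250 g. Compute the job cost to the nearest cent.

Machine cost = 47.5 × 2.67 = $126.825.
Feedstock cost: 442 × 2250/1000 → $994.50.
Total = 126.825 + 994.50 + 21 = 1142.325 ≈ $1142.33.

$1142.33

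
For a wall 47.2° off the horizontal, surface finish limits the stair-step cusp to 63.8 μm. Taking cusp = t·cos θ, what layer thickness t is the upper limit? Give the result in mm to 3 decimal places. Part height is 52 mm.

Layer height = cusp / cos(47.2°) = 0.0638 / 0.6794 = 0.094 mm.

0.094 mm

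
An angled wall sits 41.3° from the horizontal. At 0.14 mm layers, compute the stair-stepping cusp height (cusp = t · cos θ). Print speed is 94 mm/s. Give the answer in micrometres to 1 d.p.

105.2 μm

Cusp = layer height × cos(41.3°) = 0.14 × 0.7513 = 0.105182 mm = 105.2 μm.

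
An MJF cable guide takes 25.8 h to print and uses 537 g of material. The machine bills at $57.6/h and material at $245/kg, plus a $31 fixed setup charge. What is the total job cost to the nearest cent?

$1648.65

Time charge: 57.6 × 25.8 → $1486.08.
Feedstock cost = 245 × 537/1000 = $131.565.
Total = 1486.08 + 131.565 + 31 = 1648.645 ≈ $1648.65.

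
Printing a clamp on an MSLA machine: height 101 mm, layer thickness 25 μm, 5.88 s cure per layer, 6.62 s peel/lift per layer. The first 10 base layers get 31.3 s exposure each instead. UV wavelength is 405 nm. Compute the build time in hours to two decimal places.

Number of layers: 101 / 0.025 → 4040 (rounded up).
Bottom layers: 10 × (31.3 + 6.62) → 379.2 s.
Normal layers = 4030 × (5.88 + 6.62) = 50375 s.
Total = 379.2 + 50375 = 50754.2 s = 14.10 hours.

14.10 hours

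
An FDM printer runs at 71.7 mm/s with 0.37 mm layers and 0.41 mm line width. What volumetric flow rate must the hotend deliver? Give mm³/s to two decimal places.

10.88

A = 0.37 × 0.41 = 0.1517 mm².
Q = v·A = 71.7 × 0.1517 = 10.88 mm³/s.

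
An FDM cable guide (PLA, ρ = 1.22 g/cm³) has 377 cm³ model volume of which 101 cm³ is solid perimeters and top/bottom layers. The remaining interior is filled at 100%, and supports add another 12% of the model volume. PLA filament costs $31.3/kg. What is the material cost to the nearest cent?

Interior volume: 377 − 101 → 276 cm³.
Infill volume = 1.00 × 276, so 276 cm³.
Support = 0.12 × 377, so 45.24 cm³.
Total extruded = 101 + 276 + 45.24 = 422.24 cm³.
Mass = 422.24 × 1.22, so 515.1328 g.
At $31.3/kg: 515.1328/1000 × 31.3 = $16.12.

$16.12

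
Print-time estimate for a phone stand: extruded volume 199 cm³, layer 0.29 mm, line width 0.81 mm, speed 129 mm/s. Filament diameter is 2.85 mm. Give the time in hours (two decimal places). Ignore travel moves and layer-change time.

Bead cross-section: 0.29 × 0.81 → 0.2349 mm².
Path length: 199000 mm³ / 0.2349 mm² → 847169 mm.
Print-move time = 847169 / 129, so 6567.2 s.
That's 6567.2 s → 1.82 hours.

1.82 hours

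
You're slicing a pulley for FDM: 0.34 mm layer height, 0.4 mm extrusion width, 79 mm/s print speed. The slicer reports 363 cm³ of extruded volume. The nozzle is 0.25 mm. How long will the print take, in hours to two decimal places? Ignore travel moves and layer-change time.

9.39 hours

Line area = 0.34 × 0.4, so 0.136 mm².
Toolpath length = 363 cm³ / 0.136 mm² = 363000 / 0.136 = 2669117.6 mm.
Extrusion time = 2669117.6 / 79, so 33786.3 s.
That's 33786.3 s → 9.39 hours.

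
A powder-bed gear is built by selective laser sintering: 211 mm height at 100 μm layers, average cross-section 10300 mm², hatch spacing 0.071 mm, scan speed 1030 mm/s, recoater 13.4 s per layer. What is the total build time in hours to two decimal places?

90.40 hours

Layers = ⌈211/0.1⌉ = 2110.
Scan path per layer: 10300 / 0.071 → 145070.4 mm.
Per-layer scan time = 145070.4 / 1030, so 140.845 s.
Time per layer: 140.845 + 13.4 → 154.245 s.
Total: 2110 × 154.245 s = 325456.95 s → 90.40 hours.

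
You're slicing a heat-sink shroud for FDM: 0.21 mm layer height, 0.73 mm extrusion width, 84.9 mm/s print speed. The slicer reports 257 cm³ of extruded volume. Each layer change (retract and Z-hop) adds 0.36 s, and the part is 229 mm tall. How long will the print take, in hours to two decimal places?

Line area = 0.21 × 0.73, so 0.1533 mm².
Toolpath length = 257 cm³ / 0.1533 mm² = 257000 / 0.1533 = 1676451.4 mm.
Extrusion time = 1676451.4 / 84.9, so 19746.2 s.
Number of layers: 229 / 0.21 → 1091 (rounded up).
Z-hop total = 1091 × 0.36 = 392.76 s.
Altogether 19746.2 + 392.76 = 20138.96 s, i.e. 5.59 hours.

5.59 hours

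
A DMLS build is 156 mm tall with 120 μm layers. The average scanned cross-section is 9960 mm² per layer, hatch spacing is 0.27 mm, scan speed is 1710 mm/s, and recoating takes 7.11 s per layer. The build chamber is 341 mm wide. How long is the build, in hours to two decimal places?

Number of layers: 156 / 0.12 → 1300 (rounded up).
Hatch length per layer = 9960 / 0.27 = 36888.9 mm.
Scan time per layer = 36888.9 / 1710 = 21.5725 s.
Time per layer = 21.5725 + 7.11, so 28.6825 s.
Total: 1300 × 28.6825 s = 37287.25 s → 10.36 hours.

10.36 hours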